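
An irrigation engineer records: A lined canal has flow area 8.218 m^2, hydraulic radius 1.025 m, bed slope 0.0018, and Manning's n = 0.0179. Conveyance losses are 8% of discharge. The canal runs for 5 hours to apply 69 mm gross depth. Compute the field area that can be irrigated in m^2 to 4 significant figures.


Approach: apply Manning's equation with a conveyance and depth budget, Q = (1/n)*A*R^(2/3)*S^(1/2); Q_field = Q*(1-loss); Area = Q_field*t/(d/1000).
Step 1 — canal discharge (Manning's equation):
  Q = (1/0.0179) * 8.218 * 1.025^(2/3) * 0.0018^(1/2) = 19.8015 m^3/s
Step 2 — delivered flow: Q_field = 19.8015*(1 - 8/100) = 18.2174 m^3/s
Step 3 — volume delivered: V = 18.2174 * 5*3600 = 327913 m^3
Step 4 — area served: A = V / (depth/1000) = 327913 / 0.069 = 4752000 m^2
Therefore the field area that can be irrigated = 4752000 m^2.


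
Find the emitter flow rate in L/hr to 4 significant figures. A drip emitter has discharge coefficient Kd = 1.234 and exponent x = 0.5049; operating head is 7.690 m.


Approach: apply the emitter characteristic equation, q = Kd * h^x.
q = 1.234 * 7.690^0.5049 = 3.456 L/hr
Therefore the emitter flow rate = 3.456 L/hr.


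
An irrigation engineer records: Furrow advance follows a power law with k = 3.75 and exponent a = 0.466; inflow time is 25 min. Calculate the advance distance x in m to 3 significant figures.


Approach: apply the power-law advance function, x = k*t^a.
x = 3.75 * 25^0.466 = 16.8 m
Therefore the advance distance x = 16.8 m.


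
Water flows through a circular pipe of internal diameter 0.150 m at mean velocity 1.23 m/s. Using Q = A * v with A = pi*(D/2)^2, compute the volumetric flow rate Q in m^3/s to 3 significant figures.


A = pi*(0.150/2)^2 = 0.017671 m^2
Q = 0.017671 * 1.23 = 0.0217 m^3/s
Therefore the volumetric flow rate Q = 0.0217 m^3/s.


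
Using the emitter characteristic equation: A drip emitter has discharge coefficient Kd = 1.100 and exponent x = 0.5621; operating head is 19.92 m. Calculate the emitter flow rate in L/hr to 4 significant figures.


Approach: apply the emitter characteristic equation, q = Kd * h^x.
q = 1.100 * 19.92^0.5621 = 5.912 L/hr
Therefore the emitter flow rate = 5.912 L/hr.


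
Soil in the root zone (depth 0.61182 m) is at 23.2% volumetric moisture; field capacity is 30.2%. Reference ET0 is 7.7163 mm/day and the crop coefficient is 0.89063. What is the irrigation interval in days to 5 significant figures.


Approach: apply soil-water budget scheduling, SMD = (FC-theta)/100*depth*1000; ETc = ET0*Kc; interval = SMD/ETc.
Step 1 — soil moisture deficit:
  SMD = (30.2 - 23.2)/100 * 0.61182 * 1000 = 42.82740 mm
Step 2 — daily crop ET (ETc = ET0*Kc):
  ETc = 7.7163 * 0.89063 = 6.872368 mm/day
Step 3 — irrigation interval (SMD/ETc):
  interval = 42.82740 / 6.872368 = 6.2318 days
Therefore the irrigation interval = 6.2318 days.


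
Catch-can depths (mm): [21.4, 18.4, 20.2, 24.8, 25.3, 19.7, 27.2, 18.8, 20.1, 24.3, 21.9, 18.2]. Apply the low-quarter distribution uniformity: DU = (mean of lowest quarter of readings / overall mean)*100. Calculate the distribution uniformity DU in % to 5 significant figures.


sorted lowest 3 of 12: [18.2, 18.4, 18.8] -> mean = 18.46667 mm
overall mean = 21.69167 mm
DU = (18.46667/21.69167)*100 = 85.133 %
Therefore the distribution uniformity DU = 85.133 %.


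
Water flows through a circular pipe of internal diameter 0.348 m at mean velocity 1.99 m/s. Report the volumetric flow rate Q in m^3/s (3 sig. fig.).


Approach: apply the continuity equation for pipe flow, Q = A * v with A = pi*(D/2)^2.
A = pi*(0.348/2)^2 = 0.095115 m^2
Q = 0.095115 * 1.99 = 0.189 m^3/s
Therefore the volumetric flow rate Q = 0.189 m^3/s.


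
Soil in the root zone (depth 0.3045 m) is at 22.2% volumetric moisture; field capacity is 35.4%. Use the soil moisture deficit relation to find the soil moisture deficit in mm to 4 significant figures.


Approach: apply the soil moisture deficit relation, SMD = (FC - theta)/100 * depth * 1000.
SMD = (35.4 - 22.2)/100 * 0.3045 * 1000 = 40.19 mm
Therefore the soil moisture deficit = 40.19 mm.


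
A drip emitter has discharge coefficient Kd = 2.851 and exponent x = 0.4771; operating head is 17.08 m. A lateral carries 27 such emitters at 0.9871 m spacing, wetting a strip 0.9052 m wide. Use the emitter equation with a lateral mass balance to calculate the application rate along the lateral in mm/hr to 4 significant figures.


Approach: apply the emitter equation with a lateral mass balance, q = Kd*h^x; Q = n*q; rate = Q/(n*spacing*width).
Step 1 — single emitter flow (q = Kd*h^x):
  q = 2.851 * 17.08^0.4771 = 11.0412 L/hr
Step 2 — total lateral flow: Q = 27 * 11.0412 = 298.113 L/hr
Step 3 — wetted area: A = 27 * 0.9871 * 0.9052 = 24.1251 m^2
Step 4 — application rate: Q/A = 298.113/24.1251 = 12.36 mm/hr
Therefore the application rate along the lateral = 12.36 mm/hr.


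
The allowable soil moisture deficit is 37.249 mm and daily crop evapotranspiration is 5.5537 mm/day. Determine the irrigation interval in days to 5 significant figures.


Approach: apply the irrigation interval relation, interval = SMD / ETc.
interval = 37.249 / 5.5537 = 6.7071 days
Therefore the irrigation interval = 6.7071 days.


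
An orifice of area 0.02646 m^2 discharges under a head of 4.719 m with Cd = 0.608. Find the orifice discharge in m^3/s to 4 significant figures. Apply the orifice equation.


Approach: apply the orifice equation, Q = Cd*A*sqrt(2*g*h).
Q = 0.608 * 0.02646 * sqrt(2*9.81*4.719) = 0.1548 m^3/s
Therefore the orifice discharge = 0.1548 m^3/s.


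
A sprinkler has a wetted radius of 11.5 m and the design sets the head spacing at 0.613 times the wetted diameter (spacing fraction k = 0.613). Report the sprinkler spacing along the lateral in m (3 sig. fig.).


Approach: apply the sprinkler spacing rule (spacing as a fraction of wetted diameter), S = k*(2*R).
S = 0.613 * (2 * 11.5) = 14.1 m
Therefore the sprinkler spacing along the lateral = 14.1 m.


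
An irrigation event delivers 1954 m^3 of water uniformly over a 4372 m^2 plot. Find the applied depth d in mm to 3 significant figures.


Approach: apply depth from volume over area, d = (V/A)*1000.
d = (1954 / 4372) * 1000 = 447 mm
Therefore the applied depth d = 447 mm.


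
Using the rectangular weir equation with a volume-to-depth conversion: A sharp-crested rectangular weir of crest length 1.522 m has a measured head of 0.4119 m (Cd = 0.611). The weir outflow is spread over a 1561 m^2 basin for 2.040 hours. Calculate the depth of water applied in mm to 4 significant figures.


Approach: apply the rectangular weir equation with a volume-to-depth conversion, Q = (2/3)*Cd*L*sqrt(2g)*H^1.5; d = Q*t/A * 1000.
Step 1 — weir discharge:
  Q = (2/3)*0.611*1.522*sqrt(2*9.81)*0.4119^1.5 = 0.725942 m^3/s
Step 2 — volume: V = 0.725942 * 2.040*3600 = 5331.32 m^3
Step 3 — depth: d = V/A * 1000 = 5331.32/1561 * 1000 = 3415 mm
Therefore the depth of water applied = 3415 mm.


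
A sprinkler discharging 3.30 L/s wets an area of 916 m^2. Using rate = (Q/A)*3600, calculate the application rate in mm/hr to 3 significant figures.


rate = (3.30 / 916) * 3600 = 13.0 mm/hr
Therefore the application rate = 13.0 mm/hr.


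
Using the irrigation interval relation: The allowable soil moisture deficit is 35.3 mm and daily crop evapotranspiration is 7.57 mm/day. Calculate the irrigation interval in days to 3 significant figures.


Approach: apply the irrigation interval relation, interval = SMD / ETc.
interval = 35.3 / 7.57 = 4.66 days
Therefore the irrigation interval = 4.66 days.


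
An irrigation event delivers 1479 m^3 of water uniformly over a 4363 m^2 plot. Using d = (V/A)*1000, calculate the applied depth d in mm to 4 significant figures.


d = (1479 / 4363) * 1000 = 339.0 mm
Therefore the applied depth d = 339.0 mm.


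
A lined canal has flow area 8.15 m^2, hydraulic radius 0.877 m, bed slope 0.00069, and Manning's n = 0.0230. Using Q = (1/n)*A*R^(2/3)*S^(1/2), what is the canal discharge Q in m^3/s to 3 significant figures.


Q = (1/0.0230) * 8.15 * 0.877^(2/3) * 0.00069^(1/2) = 8.53 m^3/s
Therefore the canal discharge Q = 8.53 m^3/s.


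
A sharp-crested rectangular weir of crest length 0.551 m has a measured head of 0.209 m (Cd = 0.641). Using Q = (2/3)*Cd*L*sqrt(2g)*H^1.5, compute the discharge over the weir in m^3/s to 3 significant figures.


Q = (2/3)*0.641*0.551*sqrt(2*9.81)*0.209^1.5 = 0.0997 m^3/s
Therefore the discharge over the weir = 0.0997 m^3/s.


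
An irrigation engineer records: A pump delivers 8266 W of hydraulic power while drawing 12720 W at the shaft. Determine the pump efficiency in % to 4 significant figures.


Approach: apply the efficiency ratio, eta = (P_out/P_in)*100.
eta = (8266 / 12720) * 100 = 64.98 %
Therefore the pump efficiency = 64.98 %.


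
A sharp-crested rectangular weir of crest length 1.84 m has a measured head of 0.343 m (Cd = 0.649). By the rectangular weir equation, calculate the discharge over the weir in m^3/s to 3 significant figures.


Approach: apply the rectangular weir equation, Q = (2/3)*Cd*L*sqrt(2g)*H^1.5.
Q = (2/3)*0.649*1.84*sqrt(2*9.81)*0.343^1.5 = 0.708 m^3/s
Therefore the discharge over the weir = 0.708 m^3/s.


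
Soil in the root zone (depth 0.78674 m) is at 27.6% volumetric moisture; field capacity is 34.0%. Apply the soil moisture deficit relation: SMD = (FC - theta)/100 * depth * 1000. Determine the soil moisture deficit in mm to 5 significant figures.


SMD = (34.0 - 27.6)/100 * 0.78674 * 1000 = 50.351 mm
Therefore the soil moisture deficit = 50.351 mm.


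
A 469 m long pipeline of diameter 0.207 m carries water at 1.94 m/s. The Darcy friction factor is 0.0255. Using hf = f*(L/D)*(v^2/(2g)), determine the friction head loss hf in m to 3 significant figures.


hf = 0.0255 * (469/0.207) * (1.94^2 / (2*9.81))
hf = 11.1 m
Therefore the friction head loss hf = 11.1 m.


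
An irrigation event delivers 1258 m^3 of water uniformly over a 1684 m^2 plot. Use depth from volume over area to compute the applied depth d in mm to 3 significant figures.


Approach: apply depth from volume over area, d = (V/A)*1000.
d = (1258 / 1684) * 1000 = 747 mm
Therefore the applied depth d = 747 mm.


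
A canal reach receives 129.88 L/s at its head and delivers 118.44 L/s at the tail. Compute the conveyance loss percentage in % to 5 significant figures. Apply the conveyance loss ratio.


Approach: apply the conveyance loss ratio, loss% = ((Q_head - Q_tail)/Q_head)*100.
loss = ((129.88 - 118.44)/129.88)*100 = 8.8081 %
Therefore the conveyance loss percentage = 8.8081 %.


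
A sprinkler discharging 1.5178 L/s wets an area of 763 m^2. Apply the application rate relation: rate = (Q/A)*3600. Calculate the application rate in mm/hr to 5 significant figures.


rate = (1.5178 / 763) * 3600 = 7.1613 mm/hr
Therefore the application rate = 7.1613 mm/hr.


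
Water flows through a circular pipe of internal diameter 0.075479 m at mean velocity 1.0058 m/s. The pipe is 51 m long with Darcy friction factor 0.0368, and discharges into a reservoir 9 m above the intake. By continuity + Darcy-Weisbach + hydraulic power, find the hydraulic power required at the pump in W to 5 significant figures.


Approach: apply continuity + Darcy-Weisbach + hydraulic power, Q = A*v; hf = f*(L/D)*(v^2/(2g)); H = static + hf; P = rho*g*Q*H.
Step 1 — flow rate (continuity, Q = A*v):
  A = pi*(0.075479/2)^2 = 0.004474476 m^2
  Q = 0.004474476 * 1.0058 = 0.004500428 m^3/s
Step 2 — friction head loss (Darcy-Weisbach):
  hf = 0.0368 * (51/0.075479) * (1.0058^2 / (2*9.81))
  hf = 1.282083 m
Step 3 — total head: H = 9 + 1.282083 = 10.28208 m
Step 4 — hydraulic power (P = rho*g*Q*H):
  P = 1000 * 9.81 * 0.004500428 * 10.28208 = 453.95 W
Therefore the hydraulic power required at the pump = 453.95 W.


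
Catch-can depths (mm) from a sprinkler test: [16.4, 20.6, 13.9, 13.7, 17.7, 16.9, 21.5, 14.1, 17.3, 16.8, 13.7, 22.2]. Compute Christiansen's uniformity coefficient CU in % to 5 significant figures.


Approach: apply Christiansen's uniformity coefficient, CU = (1 - mean_abs_deviation/mean)*100.
mean = 17.06667 mm
mean |d_i - mean| = 2.327778 mm
CU = (1 - 2.327778/17.06667)*100 = 86.361 %
Therefore Christiansen's uniformity coefficient CU = 86.361 %.


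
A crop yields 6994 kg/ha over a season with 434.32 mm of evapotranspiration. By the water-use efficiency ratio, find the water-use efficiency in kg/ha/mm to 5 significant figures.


Approach: apply the water-use efficiency ratio, WUE = yield/ET.
WUE = 6994 / 434.32 = 16.103 kg/ha/mm
Therefore the water-use efficiency = 16.103 kg/ha/mm.


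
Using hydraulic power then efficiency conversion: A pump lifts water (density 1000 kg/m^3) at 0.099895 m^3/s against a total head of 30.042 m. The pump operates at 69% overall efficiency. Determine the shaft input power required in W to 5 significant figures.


Approach: apply hydraulic power then efficiency conversion, P = rho*g*Q*H; P_in = P/eta.
Step 1 — hydraulic power (P = rho*g*Q*H):
  P = 1000 * 9.81 * 0.099895 * 30.042 = 29440.26 W
Step 2 — input power: P_in = P/eta = 29440.26 / 0.69 = 42667 W
Therefore the shaft input power required = 42667 W.


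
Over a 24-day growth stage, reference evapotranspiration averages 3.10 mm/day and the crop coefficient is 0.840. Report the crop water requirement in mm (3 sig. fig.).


Approach: apply the crop water requirement relation, CWR = ET0 * Kc * days.
CWR = 3.10 * 0.840 * 24 = 62.5 mm
Therefore the crop water requirement = 62.5 mm.


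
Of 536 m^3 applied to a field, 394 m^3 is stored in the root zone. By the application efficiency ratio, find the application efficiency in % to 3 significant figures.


Approach: apply the application efficiency ratio, Ea = (stored/applied)*100.
Ea = (394/536)*100 = 73.5 %
Therefore the application efficiency = 73.5 %.


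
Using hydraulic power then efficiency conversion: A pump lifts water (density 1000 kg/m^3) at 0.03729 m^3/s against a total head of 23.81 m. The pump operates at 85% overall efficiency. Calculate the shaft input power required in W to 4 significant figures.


Approach: apply hydraulic power then efficiency conversion, P = rho*g*Q*H; P_in = P/eta.
Step 1 — hydraulic power (P = rho*g*Q*H):
  P = 1000 * 9.81 * 0.03729 * 23.81 = 8710.05 W
Step 2 — input power: P_in = P/eta = 8710.05 / 0.85 = 10250 W
Therefore the shaft input power required = 10250 W.


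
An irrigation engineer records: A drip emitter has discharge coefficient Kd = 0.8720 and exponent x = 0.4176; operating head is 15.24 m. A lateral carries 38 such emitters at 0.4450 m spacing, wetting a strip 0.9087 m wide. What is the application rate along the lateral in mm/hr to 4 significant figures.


Approach: apply the emitter equation with a lateral mass balance, q = Kd*h^x; Q = n*q; rate = Q/(n*spacing*width).
Step 1 — single emitter flow (q = Kd*h^x):
  q = 0.8720 * 15.24^0.4176 = 2.71976 L/hr
Step 2 — total lateral flow: Q = 38 * 2.71976 = 103.351 L/hr
Step 3 — wetted area: A = 38 * 0.4450 * 0.9087 = 15.3661 m^2
Step 4 — application rate: Q/A = 103.351/15.3661 = 6.726 mm/hr
Therefore the application rate along the lateral = 6.726 mm/hr.


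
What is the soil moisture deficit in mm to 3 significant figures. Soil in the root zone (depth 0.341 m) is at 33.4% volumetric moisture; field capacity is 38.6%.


Approach: apply the soil moisture deficit relation, SMD = (FC - theta)/100 * depth * 1000.
SMD = (38.6 - 33.4)/100 * 0.341 * 1000 = 17.7 mm
Therefore the soil moisture deficit = 17.7 mm.


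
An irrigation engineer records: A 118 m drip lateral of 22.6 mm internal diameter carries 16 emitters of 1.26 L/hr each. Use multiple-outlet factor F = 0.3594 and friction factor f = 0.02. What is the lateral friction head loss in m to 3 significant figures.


Approach: apply Darcy-Weisbach with the multiple-outlet F-factor, Q = n*q/(3600*1000) m^3/s; v = Q/A; hf = F*f*(L/D)*(v^2/(2g)).
Q = 16*1.26/(3600*1000) = 5.6000e-06 m^3/s
A = pi*(22.6e-3/2)^2 = 4.0115e-04 m^2, so v = Q/A = 0.013960 m/s
hf = 0.3594*0.02*(118/0.0226)*(0.013960^2/(2*9.81)) = 0.000373 m
Therefore the lateral friction head loss = 0.000373 m.


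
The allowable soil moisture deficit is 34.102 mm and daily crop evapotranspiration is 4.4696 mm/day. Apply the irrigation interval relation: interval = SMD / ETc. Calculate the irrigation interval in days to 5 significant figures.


interval = 34.102 / 4.4696 = 7.6298 days
Therefore the irrigation interval = 7.6298 days.


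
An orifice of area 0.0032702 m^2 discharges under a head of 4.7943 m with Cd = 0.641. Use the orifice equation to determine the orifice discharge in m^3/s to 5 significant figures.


Approach: apply the orifice equation, Q = Cd*A*sqrt(2*g*h).
Q = 0.641 * 0.0032702 * sqrt(2*9.81*4.7943) = 0.020330 m^3/s
Therefore the orifice discharge = 0.020330 m^3/s.


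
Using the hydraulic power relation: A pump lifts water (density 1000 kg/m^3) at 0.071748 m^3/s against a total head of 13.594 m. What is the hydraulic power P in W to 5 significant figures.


Approach: apply the hydraulic power relation, P = rho*g*Q*H.
P = 1000 * 9.81 * 0.071748 * 13.594 = 9568.1 W
Therefore the hydraulic power P = 9568.1 W.


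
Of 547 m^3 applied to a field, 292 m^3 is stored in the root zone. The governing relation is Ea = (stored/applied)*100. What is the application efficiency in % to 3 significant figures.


Ea = (292/547)*100 = 53.4 %
Therefore the application efficiency = 53.4 %.


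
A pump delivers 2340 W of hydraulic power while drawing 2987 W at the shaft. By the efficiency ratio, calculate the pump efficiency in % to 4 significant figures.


Approach: apply the efficiency ratio, eta = (P_out/P_in)*100.
eta = (2340 / 2987) * 100 = 78.34 %
Therefore the pump efficiency = 78.34 %.


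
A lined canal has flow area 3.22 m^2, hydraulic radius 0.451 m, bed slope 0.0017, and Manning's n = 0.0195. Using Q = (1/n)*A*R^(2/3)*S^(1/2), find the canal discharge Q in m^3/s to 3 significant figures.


Q = (1/0.0195) * 3.22 * 0.451^(2/3) * 0.0017^(1/2) = 4.00 m^3/s
Therefore the canal discharge Q = 4.00 m^3/s.


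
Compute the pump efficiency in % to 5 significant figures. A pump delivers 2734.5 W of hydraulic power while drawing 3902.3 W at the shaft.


Approach: apply the efficiency ratio, eta = (P_out/P_in)*100.
eta = (2734.5 / 3902.3) * 100 = 70.074 %
Therefore the pump efficiency = 70.074 %.


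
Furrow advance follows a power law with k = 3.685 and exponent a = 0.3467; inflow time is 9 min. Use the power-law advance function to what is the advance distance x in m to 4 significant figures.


Approach: apply the power-law advance function, x = k*t^a.
x = 3.685 * 9^0.3467 = 7.894 m
Therefore the advance distance x = 7.894 m.


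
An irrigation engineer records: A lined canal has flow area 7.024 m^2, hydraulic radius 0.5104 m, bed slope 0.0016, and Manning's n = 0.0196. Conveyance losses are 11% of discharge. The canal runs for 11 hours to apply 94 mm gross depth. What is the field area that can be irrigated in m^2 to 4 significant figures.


Approach: apply Manning's equation with a conveyance and depth budget, Q = (1/n)*A*R^(2/3)*S^(1/2); Q_field = Q*(1-loss); Area = Q_field*t/(d/1000).
Step 1 — canal discharge (Manning's equation):
  Q = (1/0.0196) * 7.024 * 0.5104^(2/3) * 0.0016^(1/2) = 9.15508 m^3/s
Step 2 — delivered flow: Q_field = 9.15508*(1 - 11/100) = 8.14802 m^3/s
Step 3 — volume delivered: V = 8.14802 * 11*3600 = 322662 m^3
Step 4 — area served: A = V / (depth/1000) = 322662 / 0.094 = 3433000 m^2
Therefore the field area that can be irrigated = 3433000 m^2.


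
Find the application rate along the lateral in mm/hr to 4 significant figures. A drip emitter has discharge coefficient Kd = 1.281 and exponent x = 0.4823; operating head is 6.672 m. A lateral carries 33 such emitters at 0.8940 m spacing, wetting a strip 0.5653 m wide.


Approach: apply the emitter equation with a lateral mass balance, q = Kd*h^x; Q = n*q; rate = Q/(n*spacing*width).
Step 1 — single emitter flow (q = Kd*h^x):
  q = 1.281 * 6.672^0.4823 = 3.19954 L/hr
Step 2 — total lateral flow: Q = 33 * 3.19954 = 105.585 L/hr
Step 3 — wetted area: A = 33 * 0.8940 * 0.5653 = 16.6775 m^2
Step 4 — application rate: Q/A = 105.585/16.6775 = 6.331 mm/hr
Therefore the application rate along the lateral = 6.331 mm/hr.


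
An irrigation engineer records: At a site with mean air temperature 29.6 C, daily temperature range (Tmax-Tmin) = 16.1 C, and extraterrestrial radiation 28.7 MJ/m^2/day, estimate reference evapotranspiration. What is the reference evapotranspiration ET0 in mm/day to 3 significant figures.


Approach: apply the Hargreaves-Samani method, ET0 = 0.0023*(Tmean+17.8)*sqrt(Tmax-Tmin)*0.408*Ra.
ET0 = 0.0023*(29.6+17.8)*sqrt(16.1)*0.408*28.7 = 5.12 mm/day
Therefore the reference evapotranspiration ET0 = 5.12 mm/day.


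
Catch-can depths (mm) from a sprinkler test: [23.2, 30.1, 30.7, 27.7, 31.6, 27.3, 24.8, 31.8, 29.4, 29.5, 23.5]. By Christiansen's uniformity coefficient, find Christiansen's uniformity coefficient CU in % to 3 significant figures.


Approach: apply Christiansen's uniformity coefficient, CU = (1 - mean_abs_deviation/mean)*100.
mean = 28.145 mm
mean |d_i - mean| = 2.5868 mm
CU = (1 - 2.5868/28.145)*100 = 90.8 %
Therefore Christiansen's uniformity coefficient CU = 90.8 %.


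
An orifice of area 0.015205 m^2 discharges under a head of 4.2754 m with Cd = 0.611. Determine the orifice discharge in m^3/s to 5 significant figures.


Approach: apply the orifice equation, Q = Cd*A*sqrt(2*g*h).
Q = 0.611 * 0.015205 * sqrt(2*9.81*4.2754) = 0.085087 m^3/s
Therefore the orifice discharge = 0.085087 m^3/s.


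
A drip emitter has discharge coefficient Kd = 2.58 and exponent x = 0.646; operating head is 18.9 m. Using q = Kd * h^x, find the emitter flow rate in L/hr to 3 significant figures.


q = 2.58 * 18.9^0.646 = 17.2 L/hr
Therefore the emitter flow rate = 17.2 L/hr.


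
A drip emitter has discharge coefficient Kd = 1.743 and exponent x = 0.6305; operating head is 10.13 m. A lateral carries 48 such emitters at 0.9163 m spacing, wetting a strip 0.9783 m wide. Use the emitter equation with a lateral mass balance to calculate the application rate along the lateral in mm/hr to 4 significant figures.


Approach: apply the emitter equation with a lateral mass balance, q = Kd*h^x; Q = n*q; rate = Q/(n*spacing*width).
Step 1 — single emitter flow (q = Kd*h^x):
  q = 1.743 * 10.13^0.6305 = 7.50471 L/hr
Step 2 — total lateral flow: Q = 48 * 7.50471 = 360.226 L/hr
Step 3 — wetted area: A = 48 * 0.9163 * 0.9783 = 43.0280 m^2
Step 4 — application rate: Q/A = 360.226/43.0280 = 8.372 mm/hr
Therefore the application rate along the lateral = 8.372 mm/hr.


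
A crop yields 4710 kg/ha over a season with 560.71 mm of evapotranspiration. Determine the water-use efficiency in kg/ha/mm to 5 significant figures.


Approach: apply the water-use efficiency ratio, WUE = yield/ET.
WUE = 4710 / 560.71 = 8.4001 kg/ha/mm
Therefore the water-use efficiency = 8.4001 kg/ha/mm.


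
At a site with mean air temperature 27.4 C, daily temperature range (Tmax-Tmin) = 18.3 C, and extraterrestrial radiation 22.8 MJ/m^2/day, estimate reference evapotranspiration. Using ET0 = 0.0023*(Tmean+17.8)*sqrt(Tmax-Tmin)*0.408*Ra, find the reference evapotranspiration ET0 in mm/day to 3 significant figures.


ET0 = 0.0023*(27.4+17.8)*sqrt(18.3)*0.408*22.8 = 4.14 mm/day
Therefore the reference evapotranspiration ET0 = 4.14 mm/day.


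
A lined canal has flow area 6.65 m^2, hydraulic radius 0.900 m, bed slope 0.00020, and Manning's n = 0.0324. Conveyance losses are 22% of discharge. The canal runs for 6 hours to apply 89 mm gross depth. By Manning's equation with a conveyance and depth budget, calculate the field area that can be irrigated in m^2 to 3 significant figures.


Approach: apply Manning's equation with a conveyance and depth budget, Q = (1/n)*A*R^(2/3)*S^(1/2); Q_field = Q*(1-loss); Area = Q_field*t/(d/1000).
Step 1 — canal discharge (Manning's equation):
  Q = (1/0.0324) * 6.65 * 0.900^(2/3) * 0.00020^(1/2) = 2.7057 m^3/s
Step 2 — delivered flow: Q_field = 2.7057*(1 - 22/100) = 2.1105 m^3/s
Step 3 — volume delivered: V = 2.1105 * 6*3600 = 45586 m^3
Step 4 — area served: A = V / (depth/1000) = 45586 / 0.089 = 512000 m^2
Therefore the field area that can be irrigated = 512000 m^2.


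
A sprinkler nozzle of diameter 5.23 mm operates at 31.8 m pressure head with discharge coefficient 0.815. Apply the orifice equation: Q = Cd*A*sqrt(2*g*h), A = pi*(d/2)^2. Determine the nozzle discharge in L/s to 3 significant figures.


A = pi*(5.23e-3/2)^2 = 2.1483e-05 m^2
Q = 0.815 * 2.1483e-05 * sqrt(2*9.81*31.8) * 1000 = 0.437 L/s
Therefore the nozzle discharge = 0.437 L/s.


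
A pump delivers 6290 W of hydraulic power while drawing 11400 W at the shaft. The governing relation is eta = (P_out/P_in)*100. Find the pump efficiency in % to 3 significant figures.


eta = (6290 / 11400) * 100 = 55.2 %
Therefore the pump efficiency = 55.2 %.


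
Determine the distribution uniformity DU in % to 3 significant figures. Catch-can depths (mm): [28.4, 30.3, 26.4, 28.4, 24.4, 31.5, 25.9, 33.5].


Approach: apply the low-quarter distribution uniformity, DU = (mean of lowest quarter of readings / overall mean)*100.
sorted lowest 2 of 8: [24.4, 25.9] -> mean = 25.150 mm
overall mean = 28.600 mm
DU = (25.150/28.600)*100 = 87.9 %
Therefore the distribution uniformity DU = 87.9 %.


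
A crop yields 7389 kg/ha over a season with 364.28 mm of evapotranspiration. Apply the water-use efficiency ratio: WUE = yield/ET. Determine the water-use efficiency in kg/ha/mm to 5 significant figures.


WUE = 7389 / 364.28 = 20.284 kg/ha/mm
Therefore the water-use efficiency = 20.284 kg/ha/mm.


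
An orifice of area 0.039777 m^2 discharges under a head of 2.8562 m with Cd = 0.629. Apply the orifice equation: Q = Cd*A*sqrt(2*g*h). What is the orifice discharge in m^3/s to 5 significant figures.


Q = 0.629 * 0.039777 * sqrt(2*9.81*2.8562) = 0.18730 m^3/s
Therefore the orifice discharge = 0.18730 m^3/s.


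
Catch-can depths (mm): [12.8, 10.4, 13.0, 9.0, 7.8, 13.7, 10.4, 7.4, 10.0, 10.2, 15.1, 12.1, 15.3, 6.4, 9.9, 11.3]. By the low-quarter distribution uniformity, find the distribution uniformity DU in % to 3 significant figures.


Approach: apply the low-quarter distribution uniformity, DU = (mean of lowest quarter of readings / overall mean)*100.
sorted lowest 4 of 16: [6.4, 7.4, 7.8, 9.0] -> mean = 7.6500 mm
overall mean = 10.925 mm
DU = (7.6500/10.925)*100 = 70.0 %
Therefore the distribution uniformity DU = 70.0 %.


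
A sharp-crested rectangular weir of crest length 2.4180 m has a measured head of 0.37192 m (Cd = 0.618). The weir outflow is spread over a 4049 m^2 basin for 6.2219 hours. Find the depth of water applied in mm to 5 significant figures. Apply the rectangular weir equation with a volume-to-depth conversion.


Approach: apply the rectangular weir equation with a volume-to-depth conversion, Q = (2/3)*Cd*L*sqrt(2g)*H^1.5; d = Q*t/A * 1000.
Step 1 — weir discharge:
  Q = (2/3)*0.618*2.4180*sqrt(2*9.81)*0.37192^1.5 = 1.000869 m^3/s
Step 2 — volume: V = 1.000869 * 6.2219*3600 = 22418.31 m^3
Step 3 — depth: d = V/A * 1000 = 22418.31/4049 * 1000 = 5536.8 mm
Therefore the depth of water applied = 5536.8 mm.


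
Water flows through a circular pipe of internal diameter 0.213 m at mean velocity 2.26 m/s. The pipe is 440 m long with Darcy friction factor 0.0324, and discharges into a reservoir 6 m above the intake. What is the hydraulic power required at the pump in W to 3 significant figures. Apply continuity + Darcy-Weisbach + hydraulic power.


Approach: apply continuity + Darcy-Weisbach + hydraulic power, Q = A*v; hf = f*(L/D)*(v^2/(2g)); H = static + hf; P = rho*g*Q*H.
Step 1 — flow rate (continuity, Q = A*v):
  A = pi*(0.213/2)^2 = 0.035633 m^2
  Q = 0.035633 * 2.26 = 0.080530 m^3/s
Step 2 — friction head loss (Darcy-Weisbach):
  hf = 0.0324 * (440/0.213) * (2.26^2 / (2*9.81))
  hf = 17.424 m
Step 3 — total head: H = 6 + 17.424 = 23.424 m
Step 4 — hydraulic power (P = rho*g*Q*H):
  P = 1000 * 9.81 * 0.080530 * 23.424 = 18500 W
Therefore the hydraulic power required at the pump = 18500 W.


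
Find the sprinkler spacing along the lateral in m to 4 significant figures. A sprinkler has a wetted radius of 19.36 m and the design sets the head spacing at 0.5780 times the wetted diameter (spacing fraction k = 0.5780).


Approach: apply the sprinkler spacing rule (spacing as a fraction of wetted diameter), S = k*(2*R).
S = 0.5780 * (2 * 19.36) = 22.38 m
Therefore the sprinkler spacing along the lateral = 22.38 m.


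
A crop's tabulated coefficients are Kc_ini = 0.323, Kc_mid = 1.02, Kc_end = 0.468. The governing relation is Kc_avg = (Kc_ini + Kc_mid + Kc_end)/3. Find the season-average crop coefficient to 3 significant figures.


Kc_avg = (0.323 + 1.02 + 0.468)/3 = 0.604
Therefore the season-average crop coefficient = 0.604.


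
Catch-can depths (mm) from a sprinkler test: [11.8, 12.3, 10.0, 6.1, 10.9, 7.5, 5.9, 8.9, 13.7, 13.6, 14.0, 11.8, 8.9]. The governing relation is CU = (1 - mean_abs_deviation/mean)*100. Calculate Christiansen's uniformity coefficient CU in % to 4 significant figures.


mean = 10.4154 mm
mean |d_i - mean| = 2.33728 mm
CU = (1 - 2.33728/10.4154)*100 = 77.56 %
Therefore Christiansen's uniformity coefficient CU = 77.56 %.


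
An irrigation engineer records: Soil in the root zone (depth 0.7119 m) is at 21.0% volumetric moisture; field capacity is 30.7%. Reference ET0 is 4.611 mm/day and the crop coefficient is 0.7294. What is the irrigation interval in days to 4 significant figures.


Approach: apply soil-water budget scheduling, SMD = (FC-theta)/100*depth*1000; ETc = ET0*Kc; interval = SMD/ETc.
Step 1 — soil moisture deficit:
  SMD = (30.7 - 21.0)/100 * 0.7119 * 1000 = 69.0543 mm
Step 2 — daily crop ET (ETc = ET0*Kc):
  ETc = 4.611 * 0.7294 = 3.36326 mm/day
Step 3 — irrigation interval (SMD/ETc):
  interval = 69.0543 / 3.36326 = 20.53 days
Therefore the irrigation interval = 20.53 days.


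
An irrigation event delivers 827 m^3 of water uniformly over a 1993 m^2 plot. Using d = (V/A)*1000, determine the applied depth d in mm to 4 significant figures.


d = (827 / 1993) * 1000 = 415.0 mm
Therefore the applied depth d = 415.0 mm.


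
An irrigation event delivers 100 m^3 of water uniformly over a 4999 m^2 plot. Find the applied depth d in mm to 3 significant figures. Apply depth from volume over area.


Approach: apply depth from volume over area, d = (V/A)*1000.
d = (100 / 4999) * 1000 = 20.0 mm
Therefore the applied depth d = 20.0 mm.


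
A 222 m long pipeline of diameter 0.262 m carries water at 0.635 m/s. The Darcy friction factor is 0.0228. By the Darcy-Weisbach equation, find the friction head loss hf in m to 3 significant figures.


Approach: apply the Darcy-Weisbach equation, hf = f*(L/D)*(v^2/(2g)).
hf = 0.0228 * (222/0.262) * (0.635^2 / (2*9.81))
hf = 0.397 m
Therefore the friction head loss hf = 0.397 m.


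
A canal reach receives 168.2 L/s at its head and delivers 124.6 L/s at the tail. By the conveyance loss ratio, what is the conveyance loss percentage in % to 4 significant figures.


Approach: apply the conveyance loss ratio, loss% = ((Q_head - Q_tail)/Q_head)*100.
loss = ((168.2 - 124.6)/168.2)*100 = 25.92 %
Therefore the conveyance loss percentage = 25.92 %.


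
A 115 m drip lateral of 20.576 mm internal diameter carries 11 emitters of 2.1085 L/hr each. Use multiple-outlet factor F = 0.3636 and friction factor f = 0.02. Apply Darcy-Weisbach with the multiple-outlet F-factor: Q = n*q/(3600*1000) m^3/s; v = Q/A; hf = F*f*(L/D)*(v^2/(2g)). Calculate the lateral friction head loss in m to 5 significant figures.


Q = 11*2.1085/(3600*1000) = 6.442639e-06 m^3/s
A = pi*(20.576e-3/2)^2 = 3.325154e-04 m^2, so v = Q/A = 0.01937546 m/s
hf = 0.3636*0.02*(115/0.020576)*(0.01937546^2/(2*9.81)) = 0.00077767 m
Therefore the lateral friction head loss = 0.00077767 m.


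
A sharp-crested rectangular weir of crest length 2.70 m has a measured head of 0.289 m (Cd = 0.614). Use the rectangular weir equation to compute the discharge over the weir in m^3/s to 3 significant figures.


Approach: apply the rectangular weir equation, Q = (2/3)*Cd*L*sqrt(2g)*H^1.5.
Q = (2/3)*0.614*2.70*sqrt(2*9.81)*0.289^1.5 = 0.761 m^3/s
Therefore the discharge over the weir = 0.761 m^3/s.


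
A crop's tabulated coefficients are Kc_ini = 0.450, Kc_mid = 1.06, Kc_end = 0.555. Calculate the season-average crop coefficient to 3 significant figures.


Approach: apply a simple seasonal average, Kc_avg = (Kc_ini + Kc_mid + Kc_end)/3.
Kc_avg = (0.450 + 1.06 + 0.555)/3 = 0.688
Therefore the season-average crop coefficient = 0.688.


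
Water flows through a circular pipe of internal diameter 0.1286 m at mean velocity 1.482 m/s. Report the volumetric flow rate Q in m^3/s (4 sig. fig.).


Approach: apply the continuity equation for pipe flow, Q = A * v with A = pi*(D/2)^2.
A = pi*(0.1286/2)^2 = 0.0129889 m^2
Q = 0.0129889 * 1.482 = 0.01925 m^3/s
Therefore the volumetric flow rate Q = 0.01925 m^3/s.


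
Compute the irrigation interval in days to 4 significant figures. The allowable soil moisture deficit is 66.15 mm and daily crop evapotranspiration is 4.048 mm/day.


Approach: apply the irrigation interval relation, interval = SMD / ETc.
interval = 66.15 / 4.048 = 16.34 days
Therefore the irrigation interval = 16.34 days.


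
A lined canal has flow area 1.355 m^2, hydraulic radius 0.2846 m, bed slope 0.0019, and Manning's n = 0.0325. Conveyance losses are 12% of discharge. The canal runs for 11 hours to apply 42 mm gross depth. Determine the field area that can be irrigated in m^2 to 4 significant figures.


Approach: apply Manning's equation with a conveyance and depth budget, Q = (1/n)*A*R^(2/3)*S^(1/2); Q_field = Q*(1-loss); Area = Q_field*t/(d/1000).
Step 1 — canal discharge (Manning's equation):
  Q = (1/0.0325) * 1.355 * 0.2846^(2/3) * 0.0019^(1/2) = 0.786302 m^3/s
Step 2 — delivered flow: Q_field = 0.786302*(1 - 12/100) = 0.691946 m^3/s
Step 3 — volume delivered: V = 0.691946 * 11*3600 = 27401.0 m^3
Step 4 — area served: A = V / (depth/1000) = 27401.0 / 0.042 = 652400 m^2
Therefore the field area that can be irrigated = 652400 m^2.


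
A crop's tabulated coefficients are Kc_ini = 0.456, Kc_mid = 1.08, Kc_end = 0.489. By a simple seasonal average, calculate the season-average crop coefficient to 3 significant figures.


Approach: apply a simple seasonal average, Kc_avg = (Kc_ini + Kc_mid + Kc_end)/3.
Kc_avg = (0.456 + 1.08 + 0.489)/3 = 0.675
Therefore the season-average crop coefficient = 0.675.


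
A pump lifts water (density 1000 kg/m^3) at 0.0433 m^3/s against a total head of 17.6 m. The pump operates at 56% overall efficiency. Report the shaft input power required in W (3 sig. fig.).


Approach: apply hydraulic power then efficiency conversion, P = rho*g*Q*H; P_in = P/eta.
Step 1 — hydraulic power (P = rho*g*Q*H):
  P = 1000 * 9.81 * 0.0433 * 17.6 = 7476.0 W
Step 2 — input power: P_in = P/eta = 7476.0 / 0.56 = 13400 W
Therefore the shaft input power required = 13400 W.


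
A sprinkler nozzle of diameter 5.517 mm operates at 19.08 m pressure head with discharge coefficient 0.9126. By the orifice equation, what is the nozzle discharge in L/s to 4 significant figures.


Approach: apply the orifice equation, Q = Cd*A*sqrt(2*g*h), A = pi*(d/2)^2.
A = pi*(5.517e-3/2)^2 = 2.39054e-05 m^2
Q = 0.9126 * 2.39054e-05 * sqrt(2*9.81*19.08) * 1000 = 0.4221 L/s
Therefore the nozzle discharge = 0.4221 L/s.


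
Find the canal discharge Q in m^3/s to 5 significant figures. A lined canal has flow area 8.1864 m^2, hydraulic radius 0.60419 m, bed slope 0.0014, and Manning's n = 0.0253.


Approach: apply Manning's equation, Q = (1/n)*A*R^(2/3)*S^(1/2).
Q = (1/0.0253) * 8.1864 * 0.60419^(2/3) * 0.0014^(1/2) = 8.6527 m^3/s
Therefore the canal discharge Q = 8.6527 m^3/s.


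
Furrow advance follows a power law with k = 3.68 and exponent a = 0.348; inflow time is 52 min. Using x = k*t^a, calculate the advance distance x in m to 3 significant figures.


x = 3.68 * 52^0.348 = 14.6 m
Therefore the advance distance x = 14.6 m.


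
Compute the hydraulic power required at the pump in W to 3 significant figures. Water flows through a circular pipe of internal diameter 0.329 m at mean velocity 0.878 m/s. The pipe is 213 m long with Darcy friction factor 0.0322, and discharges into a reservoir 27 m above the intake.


Approach: apply continuity + Darcy-Weisbach + hydraulic power, Q = A*v; hf = f*(L/D)*(v^2/(2g)); H = static + hf; P = rho*g*Q*H.
Step 1 — flow rate (continuity, Q = A*v):
  A = pi*(0.329/2)^2 = 0.085012 m^2
  Q = 0.085012 * 0.878 = 0.074641 m^3/s
Step 2 — friction head loss (Darcy-Weisbach):
  hf = 0.0322 * (213/0.329) * (0.878^2 / (2*9.81))
  hf = 0.81909 m
Step 3 — total head: H = 27 + 0.81909 = 27.819 m
Step 4 — hydraulic power (P = rho*g*Q*H):
  P = 1000 * 9.81 * 0.074641 * 27.819 = 20400 W
Therefore the hydraulic power required at the pump = 20400 W.


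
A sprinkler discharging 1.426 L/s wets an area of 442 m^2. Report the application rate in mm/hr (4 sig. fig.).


Approach: apply the application rate relation, rate = (Q/A)*3600.
rate = (1.426 / 442) * 3600 = 11.61 mm/hr
Therefore the application rate = 11.61 mm/hr.


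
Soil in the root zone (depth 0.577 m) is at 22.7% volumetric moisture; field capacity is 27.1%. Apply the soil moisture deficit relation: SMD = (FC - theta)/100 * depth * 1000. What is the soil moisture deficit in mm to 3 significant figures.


SMD = (27.1 - 22.7)/100 * 0.577 * 1000 = 25.4 mm
Therefore the soil moisture deficit = 25.4 mm.


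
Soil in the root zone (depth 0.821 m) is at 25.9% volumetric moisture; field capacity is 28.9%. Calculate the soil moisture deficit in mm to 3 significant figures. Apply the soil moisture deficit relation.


Approach: apply the soil moisture deficit relation, SMD = (FC - theta)/100 * depth * 1000.
SMD = (28.9 - 25.9)/100 * 0.821 * 1000 = 24.6 mm
Therefore the soil moisture deficit = 24.6 mm.


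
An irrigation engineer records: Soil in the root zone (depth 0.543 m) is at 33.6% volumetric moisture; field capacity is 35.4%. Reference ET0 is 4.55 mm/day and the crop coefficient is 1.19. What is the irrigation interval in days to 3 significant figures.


Approach: apply soil-water budget scheduling, SMD = (FC-theta)/100*depth*1000; ETc = ET0*Kc; interval = SMD/ETc.
Step 1 — soil moisture deficit:
  SMD = (35.4 - 33.6)/100 * 0.543 * 1000 = 9.7740 mm
Step 2 — daily crop ET (ETc = ET0*Kc):
  ETc = 4.55 * 1.19 = 5.4145 mm/day
Step 3 — irrigation interval (SMD/ETc):
  interval = 9.7740 / 5.4145 = 1.81 days
Therefore the irrigation interval = 1.81 days.


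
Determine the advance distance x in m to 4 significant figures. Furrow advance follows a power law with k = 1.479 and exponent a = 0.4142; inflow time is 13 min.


Approach: apply the power-law advance function, x = k*t^a.
x = 1.479 * 13^0.4142 = 4.279 m
Therefore the advance distance x = 4.279 m.


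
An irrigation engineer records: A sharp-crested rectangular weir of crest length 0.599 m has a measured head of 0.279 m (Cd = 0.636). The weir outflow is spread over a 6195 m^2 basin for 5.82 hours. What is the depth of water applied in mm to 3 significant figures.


Approach: apply the rectangular weir equation with a volume-to-depth conversion, Q = (2/3)*Cd*L*sqrt(2g)*H^1.5; d = Q*t/A * 1000.
Step 1 — weir discharge:
  Q = (2/3)*0.636*0.599*sqrt(2*9.81)*0.279^1.5 = 0.16579 m^3/s
Step 2 — volume: V = 0.16579 * 5.82*3600 = 3473.6 m^3
Step 3 — depth: d = V/A * 1000 = 3473.6/6195 * 1000 = 561 mm
Therefore the depth of water applied = 561 mm.


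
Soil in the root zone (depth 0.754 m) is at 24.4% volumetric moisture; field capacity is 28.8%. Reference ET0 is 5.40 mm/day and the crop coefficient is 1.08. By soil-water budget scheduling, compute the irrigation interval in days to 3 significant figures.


Approach: apply soil-water budget scheduling, SMD = (FC-theta)/100*depth*1000; ETc = ET0*Kc; interval = SMD/ETc.
Step 1 — soil moisture deficit:
  SMD = (28.8 - 24.4)/100 * 0.754 * 1000 = 33.176 mm
Step 2 — daily crop ET (ETc = ET0*Kc):
  ETc = 5.40 * 1.08 = 5.8320 mm/day
Step 3 — irrigation interval (SMD/ETc):
  interval = 33.176 / 5.8320 = 5.69 days
Therefore the irrigation interval = 5.69 days.
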